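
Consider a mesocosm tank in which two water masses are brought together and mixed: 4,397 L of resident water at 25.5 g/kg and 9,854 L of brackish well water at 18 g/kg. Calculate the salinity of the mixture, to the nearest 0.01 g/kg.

20.31 g/kg

Mass of salt is conserved:
salt = 4,397×25.5 + 9,854×18 = 112,123.5 + 177,372 = 289,495.5
volume = 4,397 + 9,854 = 14,251 L
S = 289,495.5 / 14,251 = 20.314 g/kg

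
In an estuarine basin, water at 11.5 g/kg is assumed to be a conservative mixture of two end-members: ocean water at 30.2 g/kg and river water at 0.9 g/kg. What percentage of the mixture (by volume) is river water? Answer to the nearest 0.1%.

Let f be the freshwater fraction. Salt balance per unit volume:
f×0.9 + (1−f)×30.2 = 11.5
f = (30.2 − 11.5) / (30.2 − 0.9) = 18.7/29.3 = 0.6382

63.8%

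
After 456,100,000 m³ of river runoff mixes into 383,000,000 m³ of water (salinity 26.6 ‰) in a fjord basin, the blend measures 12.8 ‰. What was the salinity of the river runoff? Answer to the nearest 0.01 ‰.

1.21 ‰

Salt balance: 383,000,000×26.6 + 456,100,000×S = 839,100,000×12.8
10,187,800,000 + 456,100,000·S = 10,740,480,000
S = (10,740,480,000 − 10,187,800,000) / 456,100,000 = 1.2118 ‰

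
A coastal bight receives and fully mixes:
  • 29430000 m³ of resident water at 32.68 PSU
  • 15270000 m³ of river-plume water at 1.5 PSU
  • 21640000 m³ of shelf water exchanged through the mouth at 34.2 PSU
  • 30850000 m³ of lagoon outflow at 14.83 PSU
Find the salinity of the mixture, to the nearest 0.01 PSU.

Weighted by volume,
salt = 29,430,000×32.68 + 15,270,000×1.5 + 21,640,000×34.2 + 30,850,000×14.83 = 961,772,400 + 22,905,000 + 740,088,000 + 457,505,500 = 2,182,270,900
volume = 29,430,000 + 15,270,000 + 21,640,000 + 30,850,000 = 97,190,000 m³
S = 2,182,270,900 / 97,190,000 = 22.4537 PSU

22.45 PSU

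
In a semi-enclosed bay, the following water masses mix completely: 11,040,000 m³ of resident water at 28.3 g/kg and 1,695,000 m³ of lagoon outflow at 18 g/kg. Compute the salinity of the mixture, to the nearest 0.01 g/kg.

26.93 g/kg

Total salt / total volume:
salt = 11,040,000×28.3 + 1,695,000×18 = 312,432,000 + 30,510,000 = 342,942,000
volume = 11,040,000 + 1,695,000 = 12,735,000 m³
S = 342,942,000 / 12,735,000 = 26.9291 g/kg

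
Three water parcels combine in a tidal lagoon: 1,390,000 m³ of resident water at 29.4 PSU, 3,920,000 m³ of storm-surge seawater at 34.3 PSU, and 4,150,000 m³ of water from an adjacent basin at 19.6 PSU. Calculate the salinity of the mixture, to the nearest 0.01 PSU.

27.13 PSU

By conservation of dissolved salt,
salt = 1,390,000×29.4 + 3,920,000×34.3 + 4,150,000×19.6 = 40,866,000 + 134,456,000 + 81,340,000 = 256,662,000
volume = 1,390,000 + 3,920,000 + 4,150,000 = 9,460,000 m³
S = 256,662,000 / 9,460,000 = 27.1313 PSU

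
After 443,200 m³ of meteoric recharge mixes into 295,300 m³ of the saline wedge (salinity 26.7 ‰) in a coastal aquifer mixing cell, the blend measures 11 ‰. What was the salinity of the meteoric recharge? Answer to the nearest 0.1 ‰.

Salt balance: 295,300×26.7 + 443,200×S = 738,500×11
7,884,510 + 443,200·S = 8,123,500
S = (8,123,500 − 7,884,510) / 443,200 = 0.5392 ‰

0.5 ‰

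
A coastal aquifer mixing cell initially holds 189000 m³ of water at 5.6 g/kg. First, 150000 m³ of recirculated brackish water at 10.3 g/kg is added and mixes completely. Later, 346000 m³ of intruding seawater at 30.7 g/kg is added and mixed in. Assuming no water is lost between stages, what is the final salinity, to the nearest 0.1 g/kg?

Mass of salt is conserved:
Initial salt = 189,000×5.6 = 1,058,400
After stage 1: salt = 1,058,400 + 150,000×10.3 = 2,603,400; volume = 339,000 m³; S = 7.68 g/kg
After stage 2: salt = 2,603,400 + 346,000×30.7 = 13,225,600; volume = 685,000 m³
S = 13,225,600 / 685,000 = 19.3074 g/kg

19.3 g/kg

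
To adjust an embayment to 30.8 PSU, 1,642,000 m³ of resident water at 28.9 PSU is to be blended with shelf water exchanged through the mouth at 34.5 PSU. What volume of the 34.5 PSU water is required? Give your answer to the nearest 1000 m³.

Salt balance: 1,642,000×28.9 + V×34.5 = (1,642,000+V)×30.8
47,453,800 + 34.5V = 50,573,600 + 30.8V
3,119,800 = 3.7V
V = 843,189.19 m³

843000 m³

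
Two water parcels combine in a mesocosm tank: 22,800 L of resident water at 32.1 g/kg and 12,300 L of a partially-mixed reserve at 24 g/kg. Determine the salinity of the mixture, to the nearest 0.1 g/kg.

Total salt / total volume:
salt = 22,800×32.1 + 12,300×24 = 731,880 + 295,200 = 1,027,080
volume = 22,800 + 12,300 = 35,100 L
S = 1,027,080 / 35,100 = 29.262 g/kg

29.3 g/kg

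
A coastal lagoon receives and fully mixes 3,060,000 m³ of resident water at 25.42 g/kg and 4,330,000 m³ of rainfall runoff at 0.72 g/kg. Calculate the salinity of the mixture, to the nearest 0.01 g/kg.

10.95 g/kg

Weighted by volume,
salt = 3,060,000×25.42 + 4,330,000×0.72 = 77,785,200 + 3,117,600 = 80,902,800
volume = 3,060,000 + 4,330,000 = 7,390,000 m³
S = 80,902,800 / 7,390,000 = 10.9476 g/kg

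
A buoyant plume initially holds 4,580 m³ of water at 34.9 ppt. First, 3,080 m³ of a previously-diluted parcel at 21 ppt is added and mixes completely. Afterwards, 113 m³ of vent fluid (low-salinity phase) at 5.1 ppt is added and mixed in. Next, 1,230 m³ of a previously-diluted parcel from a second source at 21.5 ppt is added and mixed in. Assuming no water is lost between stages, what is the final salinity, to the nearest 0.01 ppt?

Salt balance:
Initial salt = 4,580×34.9 = 159,842
After stage 1: salt = 159,842 + 3,080×21 = 224,522; volume = 7,660 m³; S = 29.311 ppt
After stage 2: salt = 224,522 + 113×5.1 = 225,098.3; volume = 7,773 m³; S = 28.959 ppt
After stage 3: salt = 225,098.3 + 1,230×21.5 = 251,543.3; volume = 9,003 m³
S = 251,543.3 / 9,003 = 27.9399 ppt

27.94 ppt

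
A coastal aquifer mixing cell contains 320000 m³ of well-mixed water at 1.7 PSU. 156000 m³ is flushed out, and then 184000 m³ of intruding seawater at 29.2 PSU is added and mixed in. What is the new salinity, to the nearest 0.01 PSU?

Remaining after removal: 164,000 m³ at 1.7 PSU (salt = 278,800)
After addition: salt = 278,800 + 184,000×29.2 = 5,651,600; volume = 348,000 m³
S = 5,651,600 / 348,000 = 16.2402 PSU

16.24 PSU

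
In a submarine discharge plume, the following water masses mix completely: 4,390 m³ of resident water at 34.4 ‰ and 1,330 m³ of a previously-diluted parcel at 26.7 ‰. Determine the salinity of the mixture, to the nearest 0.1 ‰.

Weighted by volume,
salt = 4,390×34.4 + 1,330×26.7 = 151,016 + 35,511 = 186,527
volume = 4,390 + 1,330 = 5,720 m³
S = 186,527 / 5,720 = 32.61 ‰

32.6 ‰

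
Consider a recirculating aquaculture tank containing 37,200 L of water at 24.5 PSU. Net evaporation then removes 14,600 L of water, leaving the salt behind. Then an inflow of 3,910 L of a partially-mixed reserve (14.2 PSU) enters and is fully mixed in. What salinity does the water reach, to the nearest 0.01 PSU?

36.47 PSU

After evaporation: salt = 37,200×24.5 = 911,400; volume = 37,200 − 14,600 = 22,600 L
After mixing: salt = 911,400 + 3,910×14.2 = 966,922; volume = 22,600 + 3,910 = 26,510 L
S = 966,922 / 26,510 = 36.4739 PSU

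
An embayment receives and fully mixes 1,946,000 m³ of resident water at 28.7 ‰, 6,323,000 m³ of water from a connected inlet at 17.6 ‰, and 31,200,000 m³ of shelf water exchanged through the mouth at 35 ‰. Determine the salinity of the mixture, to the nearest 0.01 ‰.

Weighted by volume,
salt = 1,946,000×28.7 + 6,323,000×17.6 + 31,200,000×35 = 55,850,200 + 111,284,800 + 1,092,000,000 = 1,259,135,000
volume = 1,946,000 + 6,323,000 + 31,200,000 = 39,469,000 m³
S = 1,259,135,000 / 39,469,000 = 31.9019 ‰

31.90 ‰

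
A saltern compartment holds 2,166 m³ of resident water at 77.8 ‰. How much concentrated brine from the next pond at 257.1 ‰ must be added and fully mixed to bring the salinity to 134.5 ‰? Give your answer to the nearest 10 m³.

1000 m³

Salt balance: 2,166×77.8 + V×257.1 = (2,166+V)×134.5
168,514.8 + 257.1V = 291,327 + 134.5V
122,812.2 = 122.6V
V = 1,001.73 m³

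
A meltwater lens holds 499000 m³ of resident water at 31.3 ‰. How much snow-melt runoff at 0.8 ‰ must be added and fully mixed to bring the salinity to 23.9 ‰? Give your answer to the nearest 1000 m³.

160000 m³

Salt balance: 499,000×31.3 + V×0.8 = (499,000+V)×23.9
15,618,700 + 0.8V = 11,926,100 + 23.9V
3,692,600 = 23.1V
V = 159,852.81 m³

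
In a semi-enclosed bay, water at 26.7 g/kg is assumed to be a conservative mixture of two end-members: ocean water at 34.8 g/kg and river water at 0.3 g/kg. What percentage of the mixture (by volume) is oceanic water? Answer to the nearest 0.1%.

Let g be the oceanic fraction. Salt balance per unit volume:
g×34.8 + (1−g)×0.3 = 26.7
g = (26.7 − 0.3) / (34.8 − 0.3) = 26.4/34.5 = 0.7652

76.5%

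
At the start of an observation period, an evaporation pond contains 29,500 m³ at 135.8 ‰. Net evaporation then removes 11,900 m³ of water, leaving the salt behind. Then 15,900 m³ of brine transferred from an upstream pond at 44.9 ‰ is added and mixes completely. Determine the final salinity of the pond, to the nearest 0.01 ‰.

After evaporation: salt = 29,500×135.8 = 4,006,100; volume = 29,500 − 11,900 = 17,600 m³
After mixing: salt = 4,006,100 + 15,900×44.9 = 4,720,010; volume = 17,600 + 15,900 = 33,500 m³
S = 4,720,010 / 33,500 = 140.8958 ‰

140.90 ‰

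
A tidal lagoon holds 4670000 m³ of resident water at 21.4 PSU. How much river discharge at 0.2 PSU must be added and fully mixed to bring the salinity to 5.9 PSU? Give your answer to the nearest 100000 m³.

Salt balance: 4,670,000×21.4 + V×0.2 = (4,670,000+V)×5.9
99,938,000 + 0.2V = 27,553,000 + 5.9V
72,385,000 = 5.7V
V = 12,699,122.81 m³

12700000 m³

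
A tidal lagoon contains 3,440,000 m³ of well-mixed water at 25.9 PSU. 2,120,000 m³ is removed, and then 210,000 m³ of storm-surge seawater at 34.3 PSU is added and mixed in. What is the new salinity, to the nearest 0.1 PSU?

Remaining after removal: 1,320,000 m³ at 25.9 PSU (salt = 34,188,000)
After addition: salt = 34,188,000 + 210,000×34.3 = 41,391,000; volume = 1,530,000 m³
S = 41,391,000 / 1,530,000 = 27.0529 PSU

27.1 PSU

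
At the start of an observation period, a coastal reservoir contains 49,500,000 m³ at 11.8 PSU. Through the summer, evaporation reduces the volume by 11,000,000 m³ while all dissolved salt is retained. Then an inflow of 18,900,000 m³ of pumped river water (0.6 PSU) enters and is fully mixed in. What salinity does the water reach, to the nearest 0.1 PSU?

After evaporation: salt = 49,500,000×11.8 = 584,100,000; volume = 49,500,000 − 11,000,000 = 38,500,000 m³
After mixing: salt = 584,100,000 + 18,900,000×0.6 = 595,440,000; volume = 38,500,000 + 18,900,000 = 57,400,000 m³
S = 595,440,000 / 57,400,000 = 10.3735 PSU

10.4 PSU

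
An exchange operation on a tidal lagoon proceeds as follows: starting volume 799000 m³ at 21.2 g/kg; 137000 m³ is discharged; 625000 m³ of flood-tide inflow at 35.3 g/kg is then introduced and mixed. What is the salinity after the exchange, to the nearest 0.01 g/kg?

Remaining after removal: 662,000 m³ at 21.2 g/kg (salt = 14,034,400)
After addition: salt = 14,034,400 + 625,000×35.3 = 36,096,900; volume = 1,287,000 m³
S = 36,096,900 / 1,287,000 = 28.0473 g/kg

28.05 g/kg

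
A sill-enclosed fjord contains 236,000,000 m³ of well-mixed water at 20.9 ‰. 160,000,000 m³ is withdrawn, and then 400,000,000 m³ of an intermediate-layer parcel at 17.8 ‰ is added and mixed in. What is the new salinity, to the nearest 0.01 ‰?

Remaining after removal: 76,000,000 m³ at 20.9 ‰ (salt = 1,588,400,000)
After addition: salt = 1,588,400,000 + 400,000,000×17.8 = 8,708,400,000; volume = 476,000,000 m³
S = 8,708,400,000 / 476,000,000 = 18.295 ‰

18.29 ‰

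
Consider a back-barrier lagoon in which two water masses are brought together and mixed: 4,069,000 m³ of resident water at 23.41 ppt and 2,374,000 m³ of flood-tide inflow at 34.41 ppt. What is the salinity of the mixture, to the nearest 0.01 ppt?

27.46 ppt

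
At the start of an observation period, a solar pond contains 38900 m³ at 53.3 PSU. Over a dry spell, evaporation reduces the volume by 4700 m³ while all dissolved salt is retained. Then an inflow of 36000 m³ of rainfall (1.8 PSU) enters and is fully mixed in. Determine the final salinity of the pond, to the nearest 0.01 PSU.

30.46 PSU

After evaporation: salt = 38,900×53.3 = 2,073,370; volume = 38,900 − 4,700 = 34,200 m³
After mixing: salt = 2,073,370 + 36,000×1.8 = 2,138,170; volume = 34,200 + 36,000 = 70,200 m³
S = 2,138,170 / 70,200 = 30.4583 PSU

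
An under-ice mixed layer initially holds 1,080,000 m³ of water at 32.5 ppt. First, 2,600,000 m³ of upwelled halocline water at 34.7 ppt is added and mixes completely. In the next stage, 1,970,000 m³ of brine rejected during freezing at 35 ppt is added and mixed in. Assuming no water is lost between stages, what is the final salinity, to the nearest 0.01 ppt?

Conserving salt mass:
Initial salt = 1,080,000×32.5 = 35,100,000
After stage 1: salt = 35,100,000 + 2,600,000×34.7 = 125,320,000; volume = 3,680,000 m³; S = 34.054 ppt
After stage 2: salt = 125,320,000 + 1,970,000×35 = 194,270,000; volume = 5,650,000 m³
S = 194,270,000 / 5,650,000 = 34.3841 ppt

34.38 ppt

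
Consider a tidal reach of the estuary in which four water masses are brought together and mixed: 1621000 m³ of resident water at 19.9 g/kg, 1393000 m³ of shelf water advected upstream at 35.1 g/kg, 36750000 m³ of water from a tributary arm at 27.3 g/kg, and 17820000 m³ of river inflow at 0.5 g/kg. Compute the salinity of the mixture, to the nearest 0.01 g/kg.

18.99 g/kg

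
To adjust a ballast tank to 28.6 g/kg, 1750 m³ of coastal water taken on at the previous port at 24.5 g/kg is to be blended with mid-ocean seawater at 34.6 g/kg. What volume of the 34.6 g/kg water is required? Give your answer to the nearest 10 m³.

Salt balance: 1,750×24.5 + V×34.6 = (1,750+V)×28.6
42,875 + 34.6V = 50,050 + 28.6V
7,175 = 6V
V = 1,195.83 m³

1200 m³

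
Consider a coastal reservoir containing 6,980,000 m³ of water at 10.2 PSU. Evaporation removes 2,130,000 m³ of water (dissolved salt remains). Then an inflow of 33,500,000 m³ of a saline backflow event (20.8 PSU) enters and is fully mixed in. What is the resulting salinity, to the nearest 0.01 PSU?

20.03 PSU

After evaporation: salt = 6,980,000×10.2 = 71,196,000; volume = 6,980,000 − 2,130,000 = 4,850,000 m³
After mixing: salt = 71,196,000 + 33,500,000×20.8 = 767,996,000; volume = 4,850,000 + 33,500,000 = 38,350,000 m³
S = 767,996,000 / 38,350,000 = 20.026 PSU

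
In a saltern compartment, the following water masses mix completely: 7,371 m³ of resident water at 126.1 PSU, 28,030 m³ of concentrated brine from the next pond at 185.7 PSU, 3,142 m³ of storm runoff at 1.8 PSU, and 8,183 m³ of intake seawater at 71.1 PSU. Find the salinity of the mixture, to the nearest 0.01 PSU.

143.86 PSU

Mass of salt is conserved:
salt = 7,371×126.1 + 28,030×185.7 + 3,142×1.8 + 8,183×71.1 = 929,483.1 + 5,205,171 + 5,655.6 + 581,811.3 = 6,722,121
volume = 7,371 + 28,030 + 3,142 + 8,183 = 46,726 m³
S = 6,722,121 / 46,726 = 143.8625 PSU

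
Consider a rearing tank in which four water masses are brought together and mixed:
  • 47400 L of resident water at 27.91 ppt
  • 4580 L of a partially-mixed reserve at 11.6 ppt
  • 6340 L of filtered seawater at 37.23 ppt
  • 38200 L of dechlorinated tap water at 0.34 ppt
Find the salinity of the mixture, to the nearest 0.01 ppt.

16.84 ppt

Conserving salt mass:
salt = 47,400×27.91 + 4,580×11.6 + 6,340×37.23 + 38,200×0.34 = 1,322,934 + 53,128 + 236,038.2 + 12,988 = 1,625,088.2
volume = 47,400 + 4,580 + 6,340 + 38,200 = 96,520 L
S = 1,625,088.2 / 96,520 = 16.8368 ppt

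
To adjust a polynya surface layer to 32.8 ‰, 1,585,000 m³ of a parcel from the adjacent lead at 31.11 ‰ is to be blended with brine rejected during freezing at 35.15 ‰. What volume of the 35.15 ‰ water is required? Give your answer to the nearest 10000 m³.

Salt balance: 1,585,000×31.11 + V×35.15 = (1,585,000+V)×32.8
49,309,350 + 35.15V = 51,988,000 + 32.8V
2,678,650 = 2.35V
V = 1,139,851.06 m³

1140000 m³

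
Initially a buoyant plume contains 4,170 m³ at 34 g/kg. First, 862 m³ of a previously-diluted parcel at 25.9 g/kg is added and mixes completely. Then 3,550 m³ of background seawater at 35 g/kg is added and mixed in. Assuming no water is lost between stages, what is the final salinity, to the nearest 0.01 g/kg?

By conservation of dissolved salt,
Initial salt = 4,170×34 = 141,780
After stage 1: salt = 141,780 + 862×25.9 = 164,105.8; volume = 5,032 m³; S = 32.612 g/kg
After stage 2: salt = 164,105.8 + 3,550×35 = 288,355.8; volume = 8,582 m³
S = 288,355.8 / 8,582 = 33.6001 g/kg

33.60 g/kg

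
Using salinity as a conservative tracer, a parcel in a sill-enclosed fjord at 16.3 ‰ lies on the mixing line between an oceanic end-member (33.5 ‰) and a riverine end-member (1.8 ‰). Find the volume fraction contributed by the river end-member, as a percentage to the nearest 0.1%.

Let f be the freshwater fraction. Salt balance per unit volume:
f×1.8 + (1−f)×33.5 = 16.3
f = (33.5 − 16.3) / (33.5 − 1.8) = 17.2/31.7 = 0.5426

54.3%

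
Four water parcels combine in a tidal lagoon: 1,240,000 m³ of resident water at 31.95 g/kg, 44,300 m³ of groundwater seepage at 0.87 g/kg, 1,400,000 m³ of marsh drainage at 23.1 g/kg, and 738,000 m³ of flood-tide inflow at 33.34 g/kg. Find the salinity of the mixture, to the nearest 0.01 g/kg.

Mass of salt is conserved:
salt = 1,240,000×31.95 + 44,300×0.87 + 1,400,000×23.1 + 738,000×33.34 = 39,618,000 + 38,541 + 32,340,000 + 24,604,920 = 96,601,461
volume = 1,240,000 + 44,300 + 1,400,000 + 738,000 = 3,422,300 m³
S = 96,601,461 / 3,422,300 = 28.2271 g/kg

28.23 g/kg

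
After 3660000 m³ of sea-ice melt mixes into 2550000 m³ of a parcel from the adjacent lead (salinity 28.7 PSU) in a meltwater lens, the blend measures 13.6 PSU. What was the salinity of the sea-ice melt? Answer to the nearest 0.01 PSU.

3.08 PSU

Salt balance: 2,550,000×28.7 + 3,660,000×S = 6,210,000×13.6
73,185,000 + 3,660,000·S = 84,456,000
S = (84,456,000 − 73,185,000) / 3,660,000 = 3.0795 PSU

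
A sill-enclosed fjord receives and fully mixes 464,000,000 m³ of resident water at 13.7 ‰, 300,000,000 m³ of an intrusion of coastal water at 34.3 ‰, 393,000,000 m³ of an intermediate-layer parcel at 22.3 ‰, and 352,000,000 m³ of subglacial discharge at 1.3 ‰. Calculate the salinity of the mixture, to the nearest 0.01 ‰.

17.14 ‰

Total salt / total volume:
salt = 464,000,000×13.7 + 300,000,000×34.3 + 393,000,000×22.3 + 352,000,000×1.3 = 6,356,800,000 + 10,290,000,000 + 8,763,900,000 + 457,600,000 = 25,868,300,000
volume = 464,000,000 + 300,000,000 + 393,000,000 + 352,000,000 = 1,509,000,000 m³
S = 25,868,300,000 / 1,509,000,000 = 17.1427 ‰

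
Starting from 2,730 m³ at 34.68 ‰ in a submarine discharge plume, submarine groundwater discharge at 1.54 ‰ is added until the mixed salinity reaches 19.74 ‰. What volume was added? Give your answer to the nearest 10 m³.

Salt balance: 2,730×34.68 + V×1.54 = (2,730+V)×19.74
94,676.4 + 1.54V = 53,890.2 + 19.74V
40,786.2 = 18.2V
V = 2,241 m³

2240 m³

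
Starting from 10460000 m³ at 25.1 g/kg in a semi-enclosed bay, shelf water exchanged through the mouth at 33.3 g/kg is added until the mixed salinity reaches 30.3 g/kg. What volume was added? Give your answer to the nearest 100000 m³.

18100000 m³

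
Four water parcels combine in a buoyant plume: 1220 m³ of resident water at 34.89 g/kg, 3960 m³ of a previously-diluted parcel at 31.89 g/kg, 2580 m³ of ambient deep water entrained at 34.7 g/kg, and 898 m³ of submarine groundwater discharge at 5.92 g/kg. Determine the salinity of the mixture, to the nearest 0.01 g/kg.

30.46 g/kg

Mass of salt is conserved:
salt = 1,220×34.89 + 3,960×31.89 + 2,580×34.7 + 898×5.92 = 42,565.8 + 126,284.4 + 89,526 + 5,316.16 = 263,692.36
volume = 1,220 + 3,960 + 2,580 + 898 = 8,658 m³
S = 263,692.36 / 8,658 = 30.4565 g/kg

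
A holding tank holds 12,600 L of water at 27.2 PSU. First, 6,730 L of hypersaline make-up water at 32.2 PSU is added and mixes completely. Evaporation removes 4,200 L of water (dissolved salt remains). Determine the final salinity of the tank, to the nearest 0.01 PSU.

36.97 PSU

After mixing: salt = 12,600×27.2 + 6,730×32.2 = 559,426; volume = 19,330 L
After evaporation: salt unchanged = 559,426; volume = 19,330 − 4,200 = 15,130 L
S = 559,426 / 15,130 = 36.9746 PSU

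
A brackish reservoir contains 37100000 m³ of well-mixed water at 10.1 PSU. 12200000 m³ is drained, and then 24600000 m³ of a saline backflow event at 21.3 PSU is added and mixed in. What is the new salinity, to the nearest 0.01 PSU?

15.67 PSU

Remaining after removal: 24,900,000 m³ at 10.1 PSU (salt = 251,490,000)
After addition: salt = 251,490,000 + 24,600,000×21.3 = 775,470,000; volume = 49,500,000 m³
S = 775,470,000 / 49,500,000 = 15.6661 PSU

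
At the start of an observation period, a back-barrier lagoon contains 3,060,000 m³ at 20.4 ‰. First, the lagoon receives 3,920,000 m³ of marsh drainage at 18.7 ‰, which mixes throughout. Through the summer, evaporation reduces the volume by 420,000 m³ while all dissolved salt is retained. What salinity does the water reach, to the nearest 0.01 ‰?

20.69 ‰

After mixing: salt = 3,060,000×20.4 + 3,920,000×18.7 = 135,728,000; volume = 6,980,000 m³
After evaporation: salt unchanged = 135,728,000; volume = 6,980,000 − 420,000 = 6,560,000 m³
S = 135,728,000 / 6,560,000 = 20.6902 ‰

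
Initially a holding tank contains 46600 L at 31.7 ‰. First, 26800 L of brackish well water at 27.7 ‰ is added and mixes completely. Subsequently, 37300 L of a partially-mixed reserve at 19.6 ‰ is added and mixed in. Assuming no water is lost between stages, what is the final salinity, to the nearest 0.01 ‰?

Conserving salt mass:
Initial salt = 46,600×31.7 = 1,477,220
After stage 1: salt = 1,477,220 + 26,800×27.7 = 2,219,580; volume = 73,400 L; S = 30.24 ‰
After stage 2: salt = 2,219,580 + 37,300×19.6 = 2,950,660; volume = 110,700 L
S = 2,950,660 / 110,700 = 26.6546 ‰

26.65 ‰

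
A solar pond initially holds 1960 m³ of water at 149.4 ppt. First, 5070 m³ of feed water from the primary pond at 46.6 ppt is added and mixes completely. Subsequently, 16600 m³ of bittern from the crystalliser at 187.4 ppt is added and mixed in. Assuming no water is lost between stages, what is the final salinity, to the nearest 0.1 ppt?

Conserving salt mass:
Initial salt = 1,960×149.4 = 292,824
After stage 1: salt = 292,824 + 5,070×46.6 = 529,086; volume = 7,030 m³; S = 75.261 ppt
After stage 2: salt = 529,086 + 16,600×187.4 = 3,639,926; volume = 23,630 m³
S = 3,639,926 / 23,630 = 154.0383 ppt

154.0 ppt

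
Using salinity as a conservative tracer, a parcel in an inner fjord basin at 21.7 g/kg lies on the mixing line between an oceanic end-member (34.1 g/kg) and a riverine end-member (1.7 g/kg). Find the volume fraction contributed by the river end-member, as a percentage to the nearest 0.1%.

38.3%

Let f be the freshwater fraction. Salt balance per unit volume:
f×1.7 + (1−f)×34.1 = 21.7
f = (34.1 − 21.7) / (34.1 − 1.7) = 12.4/32.4 = 0.3827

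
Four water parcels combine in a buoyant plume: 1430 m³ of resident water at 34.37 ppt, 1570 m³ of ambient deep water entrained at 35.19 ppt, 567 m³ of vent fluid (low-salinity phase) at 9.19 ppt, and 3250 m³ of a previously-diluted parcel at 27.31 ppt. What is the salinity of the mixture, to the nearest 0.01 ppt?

29.10 ppt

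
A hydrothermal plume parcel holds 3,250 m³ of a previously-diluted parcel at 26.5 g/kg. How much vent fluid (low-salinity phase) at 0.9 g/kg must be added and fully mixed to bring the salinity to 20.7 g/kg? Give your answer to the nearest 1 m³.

Salt balance: 3,250×26.5 + V×0.9 = (3,250+V)×20.7
86,125 + 0.9V = 67,275 + 20.7V
18,850 = 19.8V
V = 952.02 m³

952 m³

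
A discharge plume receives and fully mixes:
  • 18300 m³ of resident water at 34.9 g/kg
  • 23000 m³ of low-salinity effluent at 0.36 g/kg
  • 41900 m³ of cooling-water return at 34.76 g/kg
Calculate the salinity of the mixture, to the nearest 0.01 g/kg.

25.28 g/kg

Conserving salt mass:
salt = 18,300×34.9 + 23,000×0.36 + 41,900×34.76 = 638,670 + 8,280 + 1,456,444 = 2,103,394
volume = 18,300 + 23,000 + 41,900 = 83,200 m³
S = 2,103,394 / 83,200 = 25.2812 g/kg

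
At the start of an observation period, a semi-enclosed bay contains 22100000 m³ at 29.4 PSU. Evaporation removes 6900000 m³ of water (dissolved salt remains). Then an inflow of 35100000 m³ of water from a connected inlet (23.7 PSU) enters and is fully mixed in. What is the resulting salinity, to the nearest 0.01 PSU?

After evaporation: salt = 22,100,000×29.4 = 649,740,000; volume = 22,100,000 − 6,900,000 = 15,200,000 m³
After mixing: salt = 649,740,000 + 35,100,000×23.7 = 1,481,610,000; volume = 15,200,000 + 35,100,000 = 50,300,000 m³
S = 1,481,610,000 / 50,300,000 = 29.4555 PSU

29.46 PSU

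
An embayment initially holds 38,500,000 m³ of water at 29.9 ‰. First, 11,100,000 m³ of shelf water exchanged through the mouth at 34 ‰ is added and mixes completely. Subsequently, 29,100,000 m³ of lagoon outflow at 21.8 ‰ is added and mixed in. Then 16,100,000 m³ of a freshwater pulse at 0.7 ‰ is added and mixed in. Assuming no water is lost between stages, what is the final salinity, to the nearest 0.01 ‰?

22.93 ‰

By conservation of dissolved salt,
Initial salt = 38,500,000×29.9 = 1,151,150,000
After stage 1: salt = 1,151,150,000 + 11,100,000×34 = 1,528,550,000; volume = 49,600,000 m³; S = 30.818 ‰
After stage 2: salt = 1,528,550,000 + 29,100,000×21.8 = 2,162,930,000; volume = 78,700,000 m³; S = 27.483 ‰
After stage 3: salt = 2,162,930,000 + 16,100,000×0.7 = 2,174,200,000; volume = 94,800,000 m³
S = 2,174,200,000 / 94,800,000 = 22.9346 ‰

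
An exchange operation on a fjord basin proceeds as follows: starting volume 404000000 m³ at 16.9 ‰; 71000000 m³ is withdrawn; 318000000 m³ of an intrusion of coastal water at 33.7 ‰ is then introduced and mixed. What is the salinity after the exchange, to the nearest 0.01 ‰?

Remaining after removal: 333,000,000 m³ at 16.9 ‰ (salt = 5,627,700,000)
After addition: salt = 5,627,700,000 + 318,000,000×33.7 = 16,344,300,000; volume = 651,000,000 m³
S = 16,344,300,000 / 651,000,000 = 25.1065 ‰

25.11 ‰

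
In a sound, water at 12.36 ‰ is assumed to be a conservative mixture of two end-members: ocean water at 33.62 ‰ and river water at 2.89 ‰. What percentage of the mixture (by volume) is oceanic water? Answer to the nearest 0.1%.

30.8%

Let g be the oceanic fraction. Salt balance per unit volume:
g×33.62 + (1−g)×2.89 = 12.36
g = (12.36 − 2.89) / (33.62 − 2.89) = 9.47/30.73 = 0.3082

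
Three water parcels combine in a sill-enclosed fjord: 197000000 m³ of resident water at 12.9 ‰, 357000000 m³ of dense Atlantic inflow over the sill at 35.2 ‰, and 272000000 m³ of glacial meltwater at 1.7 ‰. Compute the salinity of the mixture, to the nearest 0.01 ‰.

Weighted by volume,
salt = 197,000,000×12.9 + 357,000,000×35.2 + 272,000,000×1.7 = 2,541,300,000 + 12,566,400,000 + 462,400,000 = 15,570,100,000
volume = 197,000,000 + 357,000,000 + 272,000,000 = 826,000,000 m³
S = 15,570,100,000 / 826,000,000 = 18.85 ‰

18.85 ‰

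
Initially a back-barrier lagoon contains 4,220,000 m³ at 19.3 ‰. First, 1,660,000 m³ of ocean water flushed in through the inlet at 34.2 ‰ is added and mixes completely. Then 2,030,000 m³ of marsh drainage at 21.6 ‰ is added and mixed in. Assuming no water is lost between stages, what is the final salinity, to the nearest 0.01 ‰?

Total salt / total volume:
Initial salt = 4,220,000×19.3 = 81,446,000
After stage 1: salt = 81,446,000 + 1,660,000×34.2 = 138,218,000; volume = 5,880,000 m³; S = 23.506 ‰
After stage 2: salt = 138,218,000 + 2,030,000×21.6 = 182,066,000; volume = 7,910,000 m³
S = 182,066,000 / 7,910,000 = 23.0172 ‰

23.02 ‰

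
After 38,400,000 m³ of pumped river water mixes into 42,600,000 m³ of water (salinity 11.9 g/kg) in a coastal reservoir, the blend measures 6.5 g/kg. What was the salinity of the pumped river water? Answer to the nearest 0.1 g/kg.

Salt balance: 42,600,000×11.9 + 38,400,000×S = 81,000,000×6.5
506,940,000 + 38,400,000·S = 526,500,000
S = (526,500,000 − 506,940,000) / 38,400,000 = 0.5094 g/kg

0.5 g/kg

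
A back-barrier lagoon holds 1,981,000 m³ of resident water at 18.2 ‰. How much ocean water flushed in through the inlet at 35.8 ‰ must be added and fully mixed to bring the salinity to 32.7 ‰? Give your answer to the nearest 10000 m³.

9270000 m³

Salt balance: 1,981,000×18.2 + V×35.8 = (1,981,000+V)×32.7
36,054,200 + 35.8V = 64,778,700 + 32.7V
28,724,500 = 3.1V
V = 9,265,967.74 m³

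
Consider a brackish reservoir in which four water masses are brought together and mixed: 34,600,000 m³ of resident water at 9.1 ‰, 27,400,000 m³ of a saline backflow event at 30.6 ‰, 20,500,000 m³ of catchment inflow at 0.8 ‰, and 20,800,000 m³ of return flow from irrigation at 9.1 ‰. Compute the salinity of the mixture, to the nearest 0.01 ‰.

Salt balance:
salt = 34,600,000×9.1 + 27,400,000×30.6 + 20,500,000×0.8 + 20,800,000×9.1 = 314,860,000 + 838,440,000 + 16,400,000 + 189,280,000 = 1,358,980,000
volume = 34,600,000 + 27,400,000 + 20,500,000 + 20,800,000 = 103,300,000 m³
S = 1,358,980,000 / 103,300,000 = 13.1557 ‰

13.16 ‰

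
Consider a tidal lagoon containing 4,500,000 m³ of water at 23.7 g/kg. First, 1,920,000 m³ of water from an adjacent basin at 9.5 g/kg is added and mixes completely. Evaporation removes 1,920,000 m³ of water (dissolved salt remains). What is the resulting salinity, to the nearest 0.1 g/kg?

27.8 g/kg

After mixing: salt = 4,500,000×23.7 + 1,920,000×9.5 = 124,890,000; volume = 6,420,000 m³
After evaporation: salt unchanged = 124,890,000; volume = 6,420,000 − 1,920,000 = 4,500,000 m³
S = 124,890,000 / 4,500,000 = 27.7533 g/kg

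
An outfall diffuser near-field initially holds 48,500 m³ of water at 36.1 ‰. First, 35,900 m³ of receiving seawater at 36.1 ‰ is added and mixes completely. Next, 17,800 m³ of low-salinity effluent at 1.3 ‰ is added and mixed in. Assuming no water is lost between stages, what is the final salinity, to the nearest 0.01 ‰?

30.04 ‰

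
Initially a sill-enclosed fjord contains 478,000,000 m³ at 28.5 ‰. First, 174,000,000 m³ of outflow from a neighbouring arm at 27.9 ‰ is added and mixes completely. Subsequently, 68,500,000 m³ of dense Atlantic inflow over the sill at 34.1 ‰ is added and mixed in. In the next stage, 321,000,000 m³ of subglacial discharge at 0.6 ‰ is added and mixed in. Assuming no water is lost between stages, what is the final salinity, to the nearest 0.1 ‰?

20.2 ‰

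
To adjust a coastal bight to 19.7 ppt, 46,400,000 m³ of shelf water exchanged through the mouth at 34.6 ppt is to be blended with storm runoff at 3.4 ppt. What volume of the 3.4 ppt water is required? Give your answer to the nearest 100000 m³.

Salt balance: 46,400,000×34.6 + V×3.4 = (46,400,000+V)×19.7
1,605,440,000 + 3.4V = 914,080,000 + 19.7V
691,360,000 = 16.3V
V = 42,414,723.93 m³

42400000 m³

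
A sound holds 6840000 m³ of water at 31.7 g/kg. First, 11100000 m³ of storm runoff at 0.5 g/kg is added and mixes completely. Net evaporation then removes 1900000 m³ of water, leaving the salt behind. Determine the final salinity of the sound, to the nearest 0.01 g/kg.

After mixing: salt = 6,840,000×31.7 + 11,100,000×0.5 = 222,378,000; volume = 17,940,000 m³
After evaporation: salt unchanged = 222,378,000; volume = 17,940,000 − 1,900,000 = 16,040,000 m³
S = 222,378,000 / 16,040,000 = 13.864 g/kg

13.86 g/kg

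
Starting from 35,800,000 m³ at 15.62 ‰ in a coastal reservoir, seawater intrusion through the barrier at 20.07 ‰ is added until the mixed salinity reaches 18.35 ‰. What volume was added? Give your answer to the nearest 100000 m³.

56800000 m³

Salt balance: 35,800,000×15.62 + V×20.07 = (35,800,000+V)×18.35
559,196,000 + 20.07V = 656,930,000 + 18.35V
97,734,000 = 1.72V
V = 56,822,093.02 m³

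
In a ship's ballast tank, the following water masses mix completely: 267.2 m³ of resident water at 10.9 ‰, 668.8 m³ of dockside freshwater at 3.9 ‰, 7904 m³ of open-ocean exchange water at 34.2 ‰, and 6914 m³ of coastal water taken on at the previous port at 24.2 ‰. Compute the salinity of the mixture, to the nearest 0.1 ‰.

Conserving salt mass:
salt = 267.2×10.9 + 668.8×3.9 + 7,904×34.2 + 6,914×24.2 = 2,912.48 + 2,608.32 + 270,316.8 + 167,318.8 = 443,156.4
volume = 267.2 + 668.8 + 7,904 + 6,914 = 15,754 m³
S = 443,156.4 / 15,754 = 28.13 ‰

28.1 ‰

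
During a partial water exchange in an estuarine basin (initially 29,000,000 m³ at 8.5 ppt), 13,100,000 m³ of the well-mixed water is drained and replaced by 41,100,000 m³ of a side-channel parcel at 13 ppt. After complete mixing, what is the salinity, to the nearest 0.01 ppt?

Remaining after removal: 15,900,000 m³ at 8.5 ppt (salt = 135,150,000)
After addition: salt = 135,150,000 + 41,100,000×13 = 669,450,000; volume = 57,000,000 m³
S = 669,450,000 / 57,000,000 = 11.7447 ppt

11.74 ppt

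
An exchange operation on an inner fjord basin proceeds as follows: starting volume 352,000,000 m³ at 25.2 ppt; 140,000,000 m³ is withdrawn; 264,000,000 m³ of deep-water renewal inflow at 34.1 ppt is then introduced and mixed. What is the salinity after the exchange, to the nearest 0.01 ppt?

Remaining after removal: 212,000,000 m³ at 25.2 ppt (salt = 5,342,400,000)
After addition: salt = 5,342,400,000 + 264,000,000×34.1 = 14,344,800,000; volume = 476,000,000 m³
S = 14,344,800,000 / 476,000,000 = 30.1361 ppt

30.14 ppt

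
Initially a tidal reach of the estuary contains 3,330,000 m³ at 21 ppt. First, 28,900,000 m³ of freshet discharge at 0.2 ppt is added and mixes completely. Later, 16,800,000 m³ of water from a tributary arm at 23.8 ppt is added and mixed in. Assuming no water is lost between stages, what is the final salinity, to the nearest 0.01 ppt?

Weighted by volume,
Initial salt = 3,330,000×21 = 69,930,000
After stage 1: salt = 69,930,000 + 28,900,000×0.2 = 75,710,000; volume = 32,230,000 m³; S = 2.349 ppt
After stage 2: salt = 75,710,000 + 16,800,000×23.8 = 475,550,000; volume = 49,030,000 m³
S = 475,550,000 / 49,030,000 = 9.6992 ppt

9.70 ppt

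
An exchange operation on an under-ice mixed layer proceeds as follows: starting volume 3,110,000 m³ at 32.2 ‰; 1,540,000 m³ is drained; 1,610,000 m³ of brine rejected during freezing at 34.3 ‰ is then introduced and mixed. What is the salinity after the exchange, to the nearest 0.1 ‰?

Remaining after removal: 1,570,000 m³ at 32.2 ‰ (salt = 50,554,000)
After addition: salt = 50,554,000 + 1,610,000×34.3 = 105,777,000; volume = 3,180,000 m³
S = 105,777,000 / 3,180,000 = 33.2632 ‰

33.3 ‰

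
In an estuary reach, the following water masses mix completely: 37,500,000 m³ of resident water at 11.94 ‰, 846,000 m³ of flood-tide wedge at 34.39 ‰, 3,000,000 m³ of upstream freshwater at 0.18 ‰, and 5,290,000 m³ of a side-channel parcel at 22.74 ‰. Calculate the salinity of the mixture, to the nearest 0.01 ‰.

12.82 ‰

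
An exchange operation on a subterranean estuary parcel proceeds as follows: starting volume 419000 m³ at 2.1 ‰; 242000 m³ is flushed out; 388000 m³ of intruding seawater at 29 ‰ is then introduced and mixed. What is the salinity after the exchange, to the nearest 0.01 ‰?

20.57 ‰

Remaining after removal: 177,000 m³ at 2.1 ‰ (salt = 371,700)
After addition: salt = 371,700 + 388,000×29 = 11,623,700; volume = 565,000 m³
S = 11,623,700 / 565,000 = 20.5729 ‰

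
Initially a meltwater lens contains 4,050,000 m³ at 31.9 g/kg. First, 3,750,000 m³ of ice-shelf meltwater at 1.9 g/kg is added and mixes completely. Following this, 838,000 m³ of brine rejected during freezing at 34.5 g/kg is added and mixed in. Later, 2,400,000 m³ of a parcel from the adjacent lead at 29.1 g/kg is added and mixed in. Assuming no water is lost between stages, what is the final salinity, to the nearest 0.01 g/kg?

Salt balance:
Initial salt = 4,050,000×31.9 = 129,195,000
After stage 1: salt = 129,195,000 + 3,750,000×1.9 = 136,320,000; volume = 7,800,000 m³; S = 17.477 g/kg
After stage 2: salt = 136,320,000 + 838,000×34.5 = 165,231,000; volume = 8,638,000 m³; S = 19.128 g/kg
After stage 3: salt = 165,231,000 + 2,400,000×29.1 = 235,071,000; volume = 11,038,000 m³
S = 235,071,000 / 11,038,000 = 21.2965 g/kg

21.30 g/kg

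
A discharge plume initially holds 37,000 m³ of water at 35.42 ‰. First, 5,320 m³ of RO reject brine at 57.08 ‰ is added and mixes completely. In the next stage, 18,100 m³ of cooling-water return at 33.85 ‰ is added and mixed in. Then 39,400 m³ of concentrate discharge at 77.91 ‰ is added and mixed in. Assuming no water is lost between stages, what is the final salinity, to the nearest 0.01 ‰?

Conserving salt mass:
Initial salt = 37,000×35.42 = 1,310,540
After stage 1: salt = 1,310,540 + 5,320×57.08 = 1,614,205.6; volume = 42,320 m³; S = 38.143 ‰
After stage 2: salt = 1,614,205.6 + 18,100×33.85 = 2,226,890.6; volume = 60,420 m³; S = 36.857 ‰
After stage 3: salt = 2,226,890.6 + 39,400×77.91 = 5,296,544.6; volume = 99,820 m³
S = 5,296,544.6 / 99,820 = 53.061 ‰

53.06 ‰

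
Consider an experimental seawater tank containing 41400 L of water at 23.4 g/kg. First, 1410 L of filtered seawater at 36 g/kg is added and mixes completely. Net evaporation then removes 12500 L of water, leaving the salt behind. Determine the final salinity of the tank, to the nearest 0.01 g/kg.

33.64 g/kg

After mixing: salt = 41,400×23.4 + 1,410×36 = 1,019,520; volume = 42,810 L
After evaporation: salt unchanged = 1,019,520; volume = 42,810 − 12,500 = 30,310 L
S = 1,019,520 / 30,310 = 33.6364 g/kg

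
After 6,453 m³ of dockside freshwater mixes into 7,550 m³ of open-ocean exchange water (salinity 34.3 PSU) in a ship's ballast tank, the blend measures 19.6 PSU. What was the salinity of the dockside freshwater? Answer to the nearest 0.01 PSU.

Salt balance: 7,550×34.3 + 6,453×S = 14,003×19.6
258,965 + 6,453·S = 274,458.8
S = (274,458.8 − 258,965) / 6,453 = 2.401 PSU

2.40 PSU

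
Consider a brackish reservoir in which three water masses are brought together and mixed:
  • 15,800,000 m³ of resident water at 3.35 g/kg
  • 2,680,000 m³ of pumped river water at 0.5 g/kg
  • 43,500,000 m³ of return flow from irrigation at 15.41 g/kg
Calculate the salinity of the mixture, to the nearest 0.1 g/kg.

11.7 g/kg

Salt balance:
salt = 15,800,000×3.35 + 2,680,000×0.5 + 43,500,000×15.41 = 52,930,000 + 1,340,000 + 670,335,000 = 724,605,000
volume = 15,800,000 + 2,680,000 + 43,500,000 = 61,980,000 m³
S = 724,605,000 / 61,980,000 = 11.691 g/kg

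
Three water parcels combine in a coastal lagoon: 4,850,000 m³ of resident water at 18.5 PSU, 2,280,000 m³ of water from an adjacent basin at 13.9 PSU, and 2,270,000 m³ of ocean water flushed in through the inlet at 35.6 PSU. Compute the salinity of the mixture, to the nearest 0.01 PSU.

21.51 PSU

Salt balance:
salt = 4,850,000×18.5 + 2,280,000×13.9 + 2,270,000×35.6 = 89,725,000 + 31,692,000 + 80,812,000 = 202,229,000
volume = 4,850,000 + 2,280,000 + 2,270,000 = 9,400,000 m³
S = 202,229,000 / 9,400,000 = 21.5137 PSU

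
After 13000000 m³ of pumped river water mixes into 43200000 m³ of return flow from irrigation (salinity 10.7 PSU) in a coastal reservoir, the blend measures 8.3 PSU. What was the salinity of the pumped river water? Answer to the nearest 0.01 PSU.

Salt balance: 43,200,000×10.7 + 13,000,000×S = 56,200,000×8.3
462,240,000 + 13,000,000·S = 466,460,000
S = (466,460,000 − 462,240,000) / 13,000,000 = 0.3246 PSU

0.32 PSU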